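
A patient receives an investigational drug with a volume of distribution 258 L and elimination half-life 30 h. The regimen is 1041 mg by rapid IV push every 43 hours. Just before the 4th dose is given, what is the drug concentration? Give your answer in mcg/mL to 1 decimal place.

f = (1/2)^(τ/t½) = (1/2)^(43/30) ≈ 0.3703.
C₀ = D/Vd = 1041/258 ≈ 4.035 mcg/mL.
Before the 4th dose, 3 doses have been given. Superposition: Cmin = C₀·(f + f² + … + f^3).
≈ 4.035 × (0.3703 + 0.1371 + 0.0508) ≈ 4.035 × 0.5582 ≈ 2.252 mcg/mL.

2.3 mcg/mL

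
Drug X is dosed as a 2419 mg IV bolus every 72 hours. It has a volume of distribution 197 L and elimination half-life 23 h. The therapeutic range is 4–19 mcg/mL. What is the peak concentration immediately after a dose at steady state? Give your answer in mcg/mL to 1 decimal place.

13.9 mcg/mL

k = ln2/t½ = ln2/23 ≈ 0.030137 h⁻¹; fraction remaining f = e^(−kτ) = e^(−0.030137×72) ≈ 0.1142.
Accumulation ratio R = 1/(1 − f) ≈ 1/0.8858 ≈ 1.1289.
Single-dose peak C₀ = D/Vd = 2419/197 ≈ 12.279 mcg/mL.
Cmax,ss = C₀/(1 − f) ≈ 12.279/0.8858 ≈ 13.862 mcg/mL.
Peak 13.9 mcg/mL vs MTC 19 mcg/mL: below toxic threshold.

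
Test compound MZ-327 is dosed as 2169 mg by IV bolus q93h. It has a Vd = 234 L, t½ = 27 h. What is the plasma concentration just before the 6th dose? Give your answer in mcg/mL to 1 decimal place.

0.9 mcg/mL

f = (1/2)^(τ/t½) = (1/2)^(93/27) ≈ 0.0919.
C₀ = D/Vd = 2169/234 ≈ 9.269 mcg/mL.
Before the 6th dose, 5 doses have been given. Superposition: Cmin = C₀·(f + f² + … + f^5).
≈ 9.269 × (0.0919 + 0.0084 + 0.0008 + 0.0001 + 0.0000) ≈ 9.269 × 0.1012 ≈ 0.938 mcg/mL.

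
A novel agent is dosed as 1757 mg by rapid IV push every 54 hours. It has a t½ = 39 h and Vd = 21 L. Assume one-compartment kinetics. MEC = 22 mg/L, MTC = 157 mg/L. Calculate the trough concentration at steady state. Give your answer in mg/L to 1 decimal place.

51.9 mg/L

τ/t½ = 54/39 ≈ 1.3846, so fraction remaining f = (1/2)^(54/39) ≈ 0.3830.
Accumulation ratio R = 1/(1 − f) ≈ 1/0.6170 ≈ 1.6207.
Single-dose peak C₀ = D/Vd = 1757/21 ≈ 83.667 mg/L.
Cmax,ss = C₀/(1 − f) ≈ 83.667/0.6170 ≈ 135.603 mg/L.
Steady-state trough Cmin,ss = Cmax,ss·f ≈ 135.603 × 0.3830 ≈ 51.936 mg/L.
Trough 51.9 mg/L vs MEC 22 mg/L: adequate.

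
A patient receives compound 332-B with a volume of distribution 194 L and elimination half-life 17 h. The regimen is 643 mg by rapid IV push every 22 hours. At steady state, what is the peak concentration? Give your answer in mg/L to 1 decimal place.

τ/t½ = 22/17 ≈ 1.2941, so fraction remaining f = (1/2)^(22/17) ≈ 0.4078.
At steady state, accumulation factor R = 1/(1 − e^(−kτ)) ≈ 1.6886.
Each bolus raises the concentration by D/Vd = 643/194 ≈ 3.314 mg/L.
Steady-state peak Cmax,ss = C₀·R ≈ 3.314 × 1.6886 ≈ 5.596 mg/L.

5.6 mg/L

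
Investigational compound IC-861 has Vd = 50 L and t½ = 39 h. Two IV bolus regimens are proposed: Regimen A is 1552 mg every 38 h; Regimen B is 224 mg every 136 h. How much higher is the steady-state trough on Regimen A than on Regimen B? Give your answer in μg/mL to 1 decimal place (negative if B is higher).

31.7 μg/mL

Regimen A: f = (1/2)^(38/39) ≈ 0.5090; Cmin,ss = (1552/50)·f/(1−f) ≈ 32.178 μg/mL.
Regimen B: f = (1/2)^(136/39) ≈ 0.0892; Cmin,ss = (224/50)·f/(1−f) ≈ 0.439 μg/mL.
Difference ≈ 32.178 − 0.439 ≈ 31.739 μg/mL.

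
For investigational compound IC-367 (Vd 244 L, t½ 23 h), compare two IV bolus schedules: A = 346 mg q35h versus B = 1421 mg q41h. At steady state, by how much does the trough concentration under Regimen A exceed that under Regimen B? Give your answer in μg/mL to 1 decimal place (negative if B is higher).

Regimen A: f = (1/2)^(35/23) ≈ 0.3483; Cmin,ss = (346/244)·f/(1−f) ≈ 0.758 μg/mL.
Regimen B: f = (1/2)^(41/23) ≈ 0.2907; Cmin,ss = (1421/244)·f/(1−f) ≈ 2.387 μg/mL.
Difference ≈ 0.758 − 2.387 ≈ -1.629 μg/mL.

-1.6 μg/mL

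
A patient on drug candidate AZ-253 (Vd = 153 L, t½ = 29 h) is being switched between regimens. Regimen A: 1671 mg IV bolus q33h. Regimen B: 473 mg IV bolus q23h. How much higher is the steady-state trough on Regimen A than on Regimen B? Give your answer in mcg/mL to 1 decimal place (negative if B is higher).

4.9 mcg/mL

Regimen A: f = (1/2)^(33/29) ≈ 0.4544; Cmin,ss = (1671/153)·f/(1−f) ≈ 9.096 mcg/mL.
Regimen B: f = (1/2)^(23/29) ≈ 0.5771; Cmin,ss = (473/153)·f/(1−f) ≈ 4.219 mcg/mL.
Difference ≈ 9.096 − 4.219 ≈ 4.877 mcg/mL.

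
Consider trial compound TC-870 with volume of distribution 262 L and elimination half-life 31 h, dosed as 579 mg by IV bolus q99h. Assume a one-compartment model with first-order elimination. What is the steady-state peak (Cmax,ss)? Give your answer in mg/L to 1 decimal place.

2.5 mg/L

k = ln2/t½ = ln2/31 ≈ 0.022360 h⁻¹; fraction remaining f = e^(−kτ) = e^(−0.022360×99) ≈ 0.1093.
Accumulation ratio R = 1/(1 − f) ≈ 1/0.8907 ≈ 1.1227.
Single-dose peak C₀ = D/Vd = 579/262 ≈ 2.210 mg/L.
Steady-state peak Cmax,ss = C₀·R ≈ 2.210 × 1.1227 ≈ 2.481 mg/L.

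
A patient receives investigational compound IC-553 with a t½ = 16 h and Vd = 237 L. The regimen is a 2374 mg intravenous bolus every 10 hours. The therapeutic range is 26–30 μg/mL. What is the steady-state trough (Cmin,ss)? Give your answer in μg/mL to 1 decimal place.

τ/t½ = 10/16 ≈ 0.625, so fraction remaining f = (1/2)^(10/16) ≈ 0.6484.
Accumulation ratio R = 1/(1 − f) ≈ 1/0.3516 ≈ 2.8441.
Each bolus raises the concentration by D/Vd = 2374/237 ≈ 10.017 μg/mL.
Cmax,ss = C₀/(1 − f) ≈ 10.017/0.3516 ≈ 28.490 μg/mL.
One interval later, Cmin,ss = Cmax,ss·e^(−kτ) ≈ 28.490 × 0.6484 ≈ 18.473 μg/mL.
Trough 18.5 μg/mL vs MEC 26 μg/mL: subtherapeutic.

18.5 μg/mL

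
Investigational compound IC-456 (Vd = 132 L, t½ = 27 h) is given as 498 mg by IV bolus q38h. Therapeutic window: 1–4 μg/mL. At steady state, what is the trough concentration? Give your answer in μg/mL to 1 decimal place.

k = ln2/t½ = ln2/27 ≈ 0.025672 h⁻¹; fraction remaining f = e^(−kτ) = e^(−0.025672×38) ≈ 0.3770.
Accumulation ratio R = 1/(1 − f) ≈ 1/0.6230 ≈ 1.6051.
Each bolus raises the concentration by D/Vd = 498/132 ≈ 3.773 μg/mL.
Cmax,ss = C₀/(1 − f) ≈ 3.773/0.6230 ≈ 6.056 μg/mL.
One interval later, Cmin,ss = Cmax,ss·e^(−kτ) ≈ 6.056 × 0.3770 ≈ 2.283 μg/mL.
Trough 2.3 μg/mL vs MEC 1 μg/mL: adequate.

2.3 μg/mL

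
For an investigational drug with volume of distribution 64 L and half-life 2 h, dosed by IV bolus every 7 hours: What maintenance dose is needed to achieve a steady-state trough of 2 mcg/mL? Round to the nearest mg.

τ/t½ = 7/2 ≈ 3.5, so f = (1/2)^(7/2) ≈ 0.088388.
Cmin,ss = (D/Vd)·f/(1−f), so D = Cmin,ss·Vd·(1−f)/f.
D = 2 × 64 × (1−f)/f ≈ 2 × 64 × 10.31375 ≈ 1320.16 mg.

1320 mg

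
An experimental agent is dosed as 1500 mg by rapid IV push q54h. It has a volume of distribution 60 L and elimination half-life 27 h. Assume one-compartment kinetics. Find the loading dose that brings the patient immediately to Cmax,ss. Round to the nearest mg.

2000 mg

f = (1/2)^(54/27) ≈ 0.250000; accumulation ratio R = 1/(1−f) ≈ 1.33333.
Loading dose to hit Cmax,ss on first dose: D_load = D_maint·R ≈ 1500 × 1.33333 ≈ 1999.99 mg.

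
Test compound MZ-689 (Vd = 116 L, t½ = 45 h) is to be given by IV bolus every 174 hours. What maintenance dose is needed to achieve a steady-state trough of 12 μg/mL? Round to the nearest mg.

18914 mg

τ/t½ = 174/45 ≈ 3.8667, so f = (1/2)^(174/45) ≈ 0.068552.
Cmin,ss = (D/Vd)·f/(1−f), so D = Cmin,ss·Vd·(1−f)/f.
D = 12 × 116 × (1−f)/f ≈ 12 × 116 × 13.58747 ≈ 18913.76 mg.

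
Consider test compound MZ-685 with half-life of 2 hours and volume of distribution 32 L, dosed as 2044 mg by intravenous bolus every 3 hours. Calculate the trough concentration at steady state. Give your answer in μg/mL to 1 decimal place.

Over one 3-h interval, 3/2 ≈ 1.5 half-lives elapse, leaving f ≈ 0.3536 of each dose.
At steady state, accumulation factor R = 1/(1 − e^(−kτ)) ≈ 1.5470.
Each bolus raises the concentration by D/Vd = 2044/32 ≈ 63.875 μg/mL.
Cmax,ss = C₀/(1 − f) ≈ 63.875/0.6464 ≈ 98.817 μg/mL.
One interval later, Cmin,ss = Cmax,ss·e^(−kτ) ≈ 98.817 × 0.3536 ≈ 34.942 μg/mL.

34.9 μg/mL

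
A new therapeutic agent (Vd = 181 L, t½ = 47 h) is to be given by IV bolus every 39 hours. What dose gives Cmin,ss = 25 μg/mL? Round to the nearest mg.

3518 mg

τ/t½ = 39/47 ≈ 0.82979, so f = (1/2)^(39/47) ≈ 0.562612.
Cmin,ss = (D/Vd)·f/(1−f), so D = Cmin,ss·Vd·(1−f)/f.
D = 25 × 181 × (1−f)/f ≈ 25 × 181 × 0.77742 ≈ 3517.83 mg.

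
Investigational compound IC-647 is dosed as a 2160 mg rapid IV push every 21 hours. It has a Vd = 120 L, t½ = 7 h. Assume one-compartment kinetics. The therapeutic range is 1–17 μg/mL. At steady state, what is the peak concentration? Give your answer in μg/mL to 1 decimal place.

20.6 μg/mL

τ = 21 h = 3 half-lives, so f = (1/2)^3 = 0.125.
Accumulation ratio R = 1/(1 − f) = 1/0.875 = 8/7.
Single-dose peak C₀ = D/Vd = 2160/120 = 18 μg/mL.
Steady-state peak Cmax,ss = C₀·R = 18 × 8/7 ≈ 20.571 μg/mL.
Peak 20.6 μg/mL vs MTC 17 μg/mL: exceeds toxic threshold.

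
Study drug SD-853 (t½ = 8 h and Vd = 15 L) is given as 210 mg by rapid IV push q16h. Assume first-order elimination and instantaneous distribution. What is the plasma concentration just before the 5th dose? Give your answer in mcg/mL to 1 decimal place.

f = (1/2)^(τ/t½) = (1/2)^(16/8) ≈ 0.2500.
C₀ = D/Vd = 210/15 ≈ 14.000 mcg/mL.
Before the 5th dose, 4 doses have been given. Superposition: Cmin = C₀·(f + f² + … + f^4).
≈ 14.000 × (0.2500 + 0.0625 + 0.0156 + 0.0039) ≈ 14.000 × 0.3320 ≈ 4.648 mcg/mL.

4.6 mcg/mL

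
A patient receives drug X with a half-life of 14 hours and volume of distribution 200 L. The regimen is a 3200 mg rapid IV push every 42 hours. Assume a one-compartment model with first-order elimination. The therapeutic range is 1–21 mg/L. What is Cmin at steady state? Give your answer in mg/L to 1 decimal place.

2.3 mg/L

τ = 42 h = 3 half-lives, so f = (1/2)^3 = 0.125.
At steady state, R = 1/(1 − 0.125) = 8/7.
Single-dose peak C₀ = D/Vd = 3200/200 = 16 mg/L.
Steady-state peak Cmax,ss = C₀·R = 16 × 8/7 ≈ 18.286 mg/L.
Steady-state trough Cmin,ss = Cmax,ss·f ≈ 18.286 × 0.125 ≈ 2.286 mg/L.
Trough 2.3 mg/L vs MEC 1 mg/L: adequate.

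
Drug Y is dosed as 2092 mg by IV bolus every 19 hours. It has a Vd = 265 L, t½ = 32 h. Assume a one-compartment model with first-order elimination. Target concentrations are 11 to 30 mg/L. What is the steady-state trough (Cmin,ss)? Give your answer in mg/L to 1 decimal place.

Over one 19-h interval, 19/32 ≈ 0.59375 half-lives elapse, leaving f ≈ 0.6626 of each dose.
Each bolus raises the concentration by D/Vd = 2092/265 ≈ 7.894 mg/L.
Steady-state trough Cmin,ss = C₀·f/(1−f) ≈ 7.894 × 0.6626/0.3374 ≈ 15.503 mg/L.
Trough 15.5 mg/L vs MEC 11 mg/L: adequate.

15.5 mg/L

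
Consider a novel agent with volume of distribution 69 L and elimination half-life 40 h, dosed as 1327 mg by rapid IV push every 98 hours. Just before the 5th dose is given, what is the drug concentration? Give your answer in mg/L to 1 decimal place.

f = (1/2)^(τ/t½) = (1/2)^(98/40) ≈ 0.1830.
C₀ = D/Vd = 1327/69 ≈ 19.232 mg/L.
Before the 5th dose, 4 doses have been given. Superposition: Cmin = C₀·(f + f² + … + f^4).
≈ 19.232 × (0.1830 + 0.0335 + 0.0061 + 0.0011) ≈ 19.232 × 0.2237 ≈ 4.302 mg/L.

4.3 mg/L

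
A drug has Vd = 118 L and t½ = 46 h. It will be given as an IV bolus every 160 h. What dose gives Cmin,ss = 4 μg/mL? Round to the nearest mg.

4788 mg

τ/t½ = 160/46 ≈ 3.4783, so f = (1/2)^(160/46) ≈ 0.089730.
Cmin,ss = (D/Vd)·f/(1−f), so D = Cmin,ss·Vd·(1−f)/f.
D = 4 × 118 × (1−f)/f ≈ 4 × 118 × 10.14454 ≈ 4788.22 mg.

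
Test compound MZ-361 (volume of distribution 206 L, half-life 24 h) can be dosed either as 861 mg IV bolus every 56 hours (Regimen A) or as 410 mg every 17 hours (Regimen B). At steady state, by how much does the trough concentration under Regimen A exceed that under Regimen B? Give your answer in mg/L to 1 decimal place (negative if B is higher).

Regimen A: f = (1/2)^(56/24) ≈ 0.1984; Cmin,ss = (861/206)·f/(1−f) ≈ 1.034 mg/L.
Regimen B: f = (1/2)^(17/24) ≈ 0.6120; Cmin,ss = (410/206)·f/(1−f) ≈ 3.139 mg/L.
Difference ≈ 1.034 − 3.139 ≈ -2.105 mg/L.

-2.1 mg/L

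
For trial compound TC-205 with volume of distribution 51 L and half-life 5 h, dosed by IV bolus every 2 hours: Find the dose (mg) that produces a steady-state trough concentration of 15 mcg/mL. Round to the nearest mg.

244 mg

τ/t½ = 2/5 ≈ 0.4, so f = (1/2)^(2/5) ≈ 0.757858.
Cmin,ss = (D/Vd)·f/(1−f), so D = Cmin,ss·Vd·(1−f)/f.
D = 15 × 51 × (1−f)/f ≈ 15 × 51 × 0.31951 ≈ 244.43 mg.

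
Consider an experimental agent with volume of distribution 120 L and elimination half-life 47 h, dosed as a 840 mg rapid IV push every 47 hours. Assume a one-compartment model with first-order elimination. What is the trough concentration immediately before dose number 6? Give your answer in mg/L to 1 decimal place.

6.8 mg/L

f = (1/2)^(τ/t½) = (1/2)^(47/47) ≈ 0.5000.
C₀ = D/Vd = 840/120 ≈ 7.000 mg/L.
Before the 6th dose, 5 doses have been given. Superposition: Cmin = C₀·(f + f² + … + f^5).
≈ 7.000 × (0.5000 + 0.2500 + 0.1250 + 0.0625 + 0.0313) ≈ 7.000 × 0.9688 ≈ 6.782 mg/L.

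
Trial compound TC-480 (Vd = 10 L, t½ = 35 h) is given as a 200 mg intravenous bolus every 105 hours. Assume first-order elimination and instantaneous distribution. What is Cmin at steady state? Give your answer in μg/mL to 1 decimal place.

2.9 μg/mL

The dosing interval is 3 half-lives, so f = 2^(−3) = 0.125.
Accumulation ratio R = 1/(1 − f) = 1/0.875 = 8/7.
Single-dose peak C₀ = D/Vd = 200/10 = 20 μg/mL.
Steady-state peak Cmax,ss = C₀·R = 20 × 8/7 ≈ 22.857 μg/mL.
Steady-state trough Cmin,ss = Cmax,ss·f ≈ 22.857 × 0.125 ≈ 2.857 μg/mL.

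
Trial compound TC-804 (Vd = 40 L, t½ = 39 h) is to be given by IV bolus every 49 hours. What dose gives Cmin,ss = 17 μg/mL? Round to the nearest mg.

τ/t½ = 49/39 ≈ 1.2564, so f = (1/2)^(49/39) ≈ 0.418584.
Cmin,ss = (D/Vd)·f/(1−f), so D = Cmin,ss·Vd·(1−f)/f.
D = 17 × 40 × (1−f)/f ≈ 17 × 40 × 1.38901 ≈ 944.53 mg.

945 mg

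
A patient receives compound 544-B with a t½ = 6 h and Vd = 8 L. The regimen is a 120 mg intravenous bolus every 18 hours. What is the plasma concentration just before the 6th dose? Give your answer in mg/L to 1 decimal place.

f = (1/2)^(τ/t½) = (1/2)^(18/6) ≈ 0.1250.
C₀ = D/Vd = 120/8 ≈ 15.000 mg/L.
Before the 6th dose, 5 doses have been given. Superposition: Cmin = C₀·(f + f² + … + f^5).
≈ 15.000 × (0.1250 + 0.0156 + 0.0020 + 0.0002 + 0.0000) ≈ 15.000 × 0.1428 ≈ 2.142 mg/L.

2.1 mg/L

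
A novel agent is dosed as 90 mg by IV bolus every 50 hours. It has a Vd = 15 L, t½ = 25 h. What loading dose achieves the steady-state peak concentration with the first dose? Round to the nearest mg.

f = (1/2)^(50/25) ≈ 0.250000; accumulation ratio R = 1/(1−f) ≈ 1.33333.
Loading dose to hit Cmax,ss on first dose: D_load = D_maint·R ≈ 90 × 1.33333 ≈ 120.00 mg.

120 mg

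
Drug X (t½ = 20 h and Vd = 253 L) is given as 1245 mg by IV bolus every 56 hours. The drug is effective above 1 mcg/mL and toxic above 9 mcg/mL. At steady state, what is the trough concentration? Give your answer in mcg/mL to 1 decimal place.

0.8 mcg/mL

τ/t½ = 56/20 ≈ 2.8, so fraction remaining f = (1/2)^(56/20) ≈ 0.1436.
Each bolus raises the concentration by D/Vd = 1245/253 ≈ 4.921 mcg/mL.
Steady-state trough Cmin,ss = C₀·f/(1−f) ≈ 4.921 × 0.1436/0.8564 ≈ 0.825 mcg/mL.
Trough 0.8 mcg/mL vs MEC 1 mcg/mL: subtherapeutic.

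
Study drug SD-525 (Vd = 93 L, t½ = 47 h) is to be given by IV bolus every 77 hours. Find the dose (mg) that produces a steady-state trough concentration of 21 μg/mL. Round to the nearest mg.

4127 mg

τ/t½ = 77/47 ≈ 1.6383, so f = (1/2)^(77/47) ≈ 0.321235.
Cmin,ss = (D/Vd)·f/(1−f), so D = Cmin,ss·Vd·(1−f)/f.
D = 21 × 93 × (1−f)/f ≈ 21 × 93 × 2.11299 ≈ 4126.67 mg.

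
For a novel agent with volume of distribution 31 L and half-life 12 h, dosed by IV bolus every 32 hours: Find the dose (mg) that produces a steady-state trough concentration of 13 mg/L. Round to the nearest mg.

τ/t½ = 32/12 ≈ 2.6667, so f = (1/2)^(32/12) ≈ 0.157490.
Cmin,ss = (D/Vd)·f/(1−f), so D = Cmin,ss·Vd·(1−f)/f.
D = 13 × 31 × (1−f)/f ≈ 13 × 31 × 5.34961 ≈ 2155.89 mg.

2156 mg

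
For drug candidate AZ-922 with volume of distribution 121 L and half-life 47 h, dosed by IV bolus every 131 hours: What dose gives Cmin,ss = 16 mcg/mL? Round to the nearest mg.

11428 mg

τ/t½ = 131/47 ≈ 2.7872, so f = (1/2)^(131/47) ≈ 0.144863.
Cmin,ss = (D/Vd)·f/(1−f), so D = Cmin,ss·Vd·(1−f)/f.
D = 16 × 121 × (1−f)/f ≈ 16 × 121 × 5.90307 ≈ 11428.34 mg.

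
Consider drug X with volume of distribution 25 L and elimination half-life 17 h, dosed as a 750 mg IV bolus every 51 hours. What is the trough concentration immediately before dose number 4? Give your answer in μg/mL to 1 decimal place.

f = (1/2)^(τ/t½) = (1/2)^(51/17) ≈ 0.1250.
C₀ = D/Vd = 750/25 ≈ 30.000 μg/mL.
Before the 4th dose, 3 doses have been given. Superposition: Cmin = C₀·(f + f² + … + f^3).
≈ 30.000 × (0.1250 + 0.0156 + 0.0020) ≈ 30.000 × 0.1426 ≈ 4.278 μg/mL.

4.3 μg/mL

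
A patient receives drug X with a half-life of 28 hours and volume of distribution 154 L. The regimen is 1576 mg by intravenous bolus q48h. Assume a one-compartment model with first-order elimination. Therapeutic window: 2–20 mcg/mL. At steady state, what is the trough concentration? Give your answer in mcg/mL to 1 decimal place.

4.5 mcg/mL

Over one 48-h interval, 48/28 ≈ 1.7143 half-lives elapse, leaving f ≈ 0.3048 of each dose.
At steady state, accumulation factor R = 1/(1 − e^(−kτ)) ≈ 1.4384.
Single-dose peak C₀ = D/Vd = 1576/154 ≈ 10.234 mcg/mL.
Steady-state peak Cmax,ss = C₀·R ≈ 10.234 × 1.4384 ≈ 14.721 mcg/mL.
One interval later, Cmin,ss = Cmax,ss·e^(−kτ) ≈ 14.721 × 0.3048 ≈ 4.487 mcg/mL.
Trough 4.5 mcg/mL vs MEC 2 mcg/mL: adequate.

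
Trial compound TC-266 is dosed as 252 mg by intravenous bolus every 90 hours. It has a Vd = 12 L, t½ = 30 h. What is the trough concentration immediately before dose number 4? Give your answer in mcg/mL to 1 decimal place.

3.0 mcg/mL

f = (1/2)^(τ/t½) = (1/2)^(90/30) ≈ 0.1250.
C₀ = D/Vd = 252/12 ≈ 21.000 mcg/mL.
Before the 4th dose, 3 doses have been given. Superposition: Cmin = C₀·(f + f² + … + f^3).
≈ 21.000 × (0.1250 + 0.0156 + 0.0020) ≈ 21.000 × 0.1426 ≈ 2.995 mcg/mL.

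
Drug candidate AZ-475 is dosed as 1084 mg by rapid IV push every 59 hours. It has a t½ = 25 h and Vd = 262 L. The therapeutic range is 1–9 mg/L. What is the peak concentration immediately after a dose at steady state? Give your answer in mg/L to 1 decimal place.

τ/t½ = 59/25 ≈ 2.36, so fraction remaining f = (1/2)^(59/25) ≈ 0.1948.
At steady state, accumulation factor R = 1/(1 − e^(−kτ)) ≈ 1.2419.
Single-dose peak C₀ = D/Vd = 1084/262 ≈ 4.137 mg/L.
Cmax,ss = C₀/(1 − f) ≈ 4.137/0.8052 ≈ 5.138 mg/L.
Peak 5.1 mg/L vs MTC 9 mg/L: below toxic threshold.

5.1 mg/L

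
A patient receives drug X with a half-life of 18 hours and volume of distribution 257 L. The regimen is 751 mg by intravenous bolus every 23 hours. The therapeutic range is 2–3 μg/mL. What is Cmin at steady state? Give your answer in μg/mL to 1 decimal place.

k = ln2/t½ = ln2/18 ≈ 0.038508 h⁻¹; fraction remaining f = e^(−kτ) = e^(−0.038508×23) ≈ 0.4124.
Single-dose peak C₀ = D/Vd = 751/257 ≈ 2.922 μg/mL.
Steady-state trough Cmin,ss = C₀·f/(1−f) ≈ 2.922 × 0.4124/0.5876 ≈ 2.051 μg/mL.
Trough 2.1 μg/mL vs MEC 2 μg/mL: adequate.

2.1 μg/mL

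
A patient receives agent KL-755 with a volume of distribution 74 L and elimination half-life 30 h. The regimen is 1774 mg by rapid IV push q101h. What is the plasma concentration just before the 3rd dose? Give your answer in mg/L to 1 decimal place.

f = (1/2)^(τ/t½) = (1/2)^(101/30) ≈ 0.0969.
C₀ = D/Vd = 1774/74 ≈ 23.973 mg/L.
Before the 3rd dose, 2 doses have been given. Superposition: Cmin = C₀·(f + f²).
≈ 23.973 × (0.0969 + 0.0094) ≈ 23.973 × 0.1063 ≈ 2.548 mg/L.

2.5 mg/L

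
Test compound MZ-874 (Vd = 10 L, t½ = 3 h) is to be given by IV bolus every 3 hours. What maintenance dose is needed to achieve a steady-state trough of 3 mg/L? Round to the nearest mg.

τ/t½ = 3/3 ≈ 1, so f = (1/2)^(3/3) ≈ 0.500000.
Cmin,ss = (D/Vd)·f/(1−f), so D = Cmin,ss·Vd·(1−f)/f.
D = 3 × 10 × (1−f)/f ≈ 3 × 10 × 1.00000 ≈ 30.00 mg.

30 mg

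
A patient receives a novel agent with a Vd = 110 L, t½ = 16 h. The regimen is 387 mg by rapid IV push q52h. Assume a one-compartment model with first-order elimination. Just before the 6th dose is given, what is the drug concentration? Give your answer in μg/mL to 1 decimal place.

0.4 μg/mL

f = (1/2)^(τ/t½) = (1/2)^(52/16) ≈ 0.1051.
C₀ = D/Vd = 387/110 ≈ 3.518 μg/mL.
Before the 6th dose, 5 doses have been given. Superposition: Cmin = C₀·(f + f² + … + f^5).
≈ 3.518 × (0.1051 + 0.0110 + 0.0012 + 0.0001 + 0.0000) ≈ 3.518 × 0.1174 ≈ 0.413 μg/mL.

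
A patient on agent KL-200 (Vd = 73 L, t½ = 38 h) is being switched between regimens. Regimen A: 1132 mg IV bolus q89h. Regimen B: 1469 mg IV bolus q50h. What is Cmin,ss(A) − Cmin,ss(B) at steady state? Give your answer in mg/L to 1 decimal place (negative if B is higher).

-9.7 mg/L

Regimen A: f = (1/2)^(89/38) ≈ 0.1972; Cmin,ss = (1132/73)·f/(1−f) ≈ 3.809 mg/L.
Regimen B: f = (1/2)^(50/38) ≈ 0.4017; Cmin,ss = (1469/73)·f/(1−f) ≈ 13.511 mg/L.
Difference ≈ 3.809 − 13.511 ≈ -9.702 mg/L.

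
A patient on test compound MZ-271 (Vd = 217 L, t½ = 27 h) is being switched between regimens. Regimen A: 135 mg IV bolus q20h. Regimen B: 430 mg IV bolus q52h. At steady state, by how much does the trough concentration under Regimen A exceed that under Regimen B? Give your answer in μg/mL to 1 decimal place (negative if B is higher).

0.2 μg/mL

Regimen A: f = (1/2)^(20/27) ≈ 0.5984; Cmin,ss = (135/217)·f/(1−f) ≈ 0.927 μg/mL.
Regimen B: f = (1/2)^(52/27) ≈ 0.2632; Cmin,ss = (430/217)·f/(1−f) ≈ 0.708 μg/mL.
Difference ≈ 0.927 − 0.708 ≈ 0.219 μg/mL.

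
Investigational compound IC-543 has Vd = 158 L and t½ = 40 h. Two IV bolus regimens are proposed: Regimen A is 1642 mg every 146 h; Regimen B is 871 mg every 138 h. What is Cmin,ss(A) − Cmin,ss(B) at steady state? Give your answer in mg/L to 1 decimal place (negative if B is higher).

0.3 mg/L

Regimen A: f = (1/2)^(146/40) ≈ 0.0797; Cmin,ss = (1642/158)·f/(1−f) ≈ 0.900 mg/L.
Regimen B: f = (1/2)^(138/40) ≈ 0.0915; Cmin,ss = (871/158)·f/(1−f) ≈ 0.555 mg/L.
Difference ≈ 0.900 − 0.555 ≈ 0.345 mg/L.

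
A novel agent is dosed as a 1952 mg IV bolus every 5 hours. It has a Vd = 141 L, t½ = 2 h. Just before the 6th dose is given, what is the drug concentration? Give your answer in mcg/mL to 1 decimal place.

f = (1/2)^(τ/t½) = (1/2)^(5/2) ≈ 0.1768.
C₀ = D/Vd = 1952/141 ≈ 13.844 mcg/mL.
Before the 6th dose, 5 doses have been given. Superposition: Cmin = C₀·(f + f² + … + f^5).
≈ 13.844 × (0.1768 + 0.0313 + 0.0055 + 0.0010 + 0.0002) ≈ 13.844 × 0.2148 ≈ 2.974 mcg/mL.

3.0 mcg/mL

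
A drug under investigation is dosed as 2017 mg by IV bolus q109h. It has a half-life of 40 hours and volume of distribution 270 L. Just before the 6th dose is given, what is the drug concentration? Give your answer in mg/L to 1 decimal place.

1.3 mg/L

f = (1/2)^(τ/t½) = (1/2)^(109/40) ≈ 0.1512.
C₀ = D/Vd = 2017/270 ≈ 7.470 mg/L.
Before the 6th dose, 5 doses have been given. Superposition: Cmin = C₀·(f + f² + … + f^5).
≈ 7.470 × (0.1512 + 0.0229 + 0.0035 + 0.0005 + 0.0001) ≈ 7.470 × 0.1782 ≈ 1.331 mg/L.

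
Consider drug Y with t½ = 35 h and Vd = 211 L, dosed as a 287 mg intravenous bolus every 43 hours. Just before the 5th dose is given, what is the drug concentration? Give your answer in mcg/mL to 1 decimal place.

f = (1/2)^(τ/t½) = (1/2)^(43/35) ≈ 0.4267.
C₀ = D/Vd = 287/211 ≈ 1.360 mcg/mL.
Before the 5th dose, 4 doses have been given. Superposition: Cmin = C₀·(f + f² + … + f^4).
≈ 1.360 × (0.4267 + 0.1821 + 0.0777 + 0.0332) ≈ 1.360 × 0.7197 ≈ 0.979 mcg/mL.

1.0 mcg/mL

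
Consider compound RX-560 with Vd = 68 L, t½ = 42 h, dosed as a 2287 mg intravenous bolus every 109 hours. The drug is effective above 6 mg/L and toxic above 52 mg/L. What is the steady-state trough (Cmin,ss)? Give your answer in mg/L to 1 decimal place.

6.7 mg/L

k = ln2/t½ = ln2/42 ≈ 0.016504 h⁻¹; fraction remaining f = e^(−kτ) = e^(−0.016504×109) ≈ 0.1655.
Accumulation ratio R = 1/(1 − f) ≈ 1/0.8345 ≈ 1.1983.
Single-dose peak C₀ = D/Vd = 2287/68 ≈ 33.632 mg/L.
Cmax,ss = C₀/(1 − f) ≈ 33.632/0.8345 ≈ 40.302 mg/L.
Steady-state trough Cmin,ss = Cmax,ss·f ≈ 40.302 × 0.1655 ≈ 6.670 mg/L.
Trough 6.7 mg/L vs MEC 6 mg/L: adequate.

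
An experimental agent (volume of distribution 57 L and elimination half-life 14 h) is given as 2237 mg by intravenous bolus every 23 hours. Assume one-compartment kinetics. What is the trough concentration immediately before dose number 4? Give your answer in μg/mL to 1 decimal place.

17.9 μg/mL

f = (1/2)^(τ/t½) = (1/2)^(23/14) ≈ 0.3202.
C₀ = D/Vd = 2237/57 ≈ 39.246 μg/mL.
Before the 4th dose, 3 doses have been given. Superposition: Cmin = C₀·(f + f² + … + f^3).
≈ 39.246 × (0.3202 + 0.1025 + 0.0328) ≈ 39.246 × 0.4555 ≈ 17.877 μg/mL.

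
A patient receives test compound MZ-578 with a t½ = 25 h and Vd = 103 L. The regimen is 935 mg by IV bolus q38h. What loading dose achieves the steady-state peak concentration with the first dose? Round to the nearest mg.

f = (1/2)^(38/25) ≈ 0.348686; accumulation ratio R = 1/(1−f) ≈ 1.53536.
Loading dose to hit Cmax,ss on first dose: D_load = D_maint·R ≈ 935 × 1.53536 ≈ 1435.56 mg.

1436 mg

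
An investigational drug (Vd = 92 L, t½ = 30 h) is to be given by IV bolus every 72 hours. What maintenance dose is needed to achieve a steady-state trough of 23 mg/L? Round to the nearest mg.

9052 mg

τ/t½ = 72/30 ≈ 2.4, so f = (1/2)^(72/30) ≈ 0.189465.
Cmin,ss = (D/Vd)·f/(1−f), so D = Cmin,ss·Vd·(1−f)/f.
D = 23 × 92 × (1−f)/f ≈ 23 × 92 × 4.27802 ≈ 9052.29 mg.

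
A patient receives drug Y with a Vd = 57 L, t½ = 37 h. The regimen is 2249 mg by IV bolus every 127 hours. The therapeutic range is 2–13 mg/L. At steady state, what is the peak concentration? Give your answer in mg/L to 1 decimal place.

τ/t½ = 127/37 ≈ 3.4324, so fraction remaining f = (1/2)^(127/37) ≈ 0.0926.
At steady state, accumulation factor R = 1/(1 − e^(−kτ)) ≈ 1.1020.
Each bolus raises the concentration by D/Vd = 2249/57 ≈ 39.456 mg/L.
Steady-state peak Cmax,ss = C₀·R ≈ 39.456 × 1.1020 ≈ 43.481 mg/L.
Peak 43.5 mg/L vs MTC 13 mg/L: exceeds toxic threshold.

43.5 mg/L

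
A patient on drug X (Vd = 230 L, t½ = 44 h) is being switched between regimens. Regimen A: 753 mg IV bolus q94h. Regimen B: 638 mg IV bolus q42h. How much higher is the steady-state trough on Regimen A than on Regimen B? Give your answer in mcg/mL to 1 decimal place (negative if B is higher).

Regimen A: f = (1/2)^(94/44) ≈ 0.2275; Cmin,ss = (753/230)·f/(1−f) ≈ 0.964 mcg/mL.
Regimen B: f = (1/2)^(42/44) ≈ 0.5160; Cmin,ss = (638/230)·f/(1−f) ≈ 2.957 mcg/mL.
Difference ≈ 0.964 − 2.957 ≈ -1.993 mcg/mL.

-2.0 mcg/mL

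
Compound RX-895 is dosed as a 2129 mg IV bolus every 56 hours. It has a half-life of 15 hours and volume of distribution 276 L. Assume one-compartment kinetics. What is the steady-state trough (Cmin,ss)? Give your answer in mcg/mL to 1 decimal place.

0.6 mcg/mL

Over one 56-h interval, 56/15 ≈ 3.7333 half-lives elapse, leaving f ≈ 0.0752 of each dose.
Each bolus raises the concentration by D/Vd = 2129/276 ≈ 7.714 mcg/mL.
Steady-state trough Cmin,ss = C₀·f/(1−f) ≈ 7.714 × 0.0752/0.9248 ≈ 0.627 mcg/mL.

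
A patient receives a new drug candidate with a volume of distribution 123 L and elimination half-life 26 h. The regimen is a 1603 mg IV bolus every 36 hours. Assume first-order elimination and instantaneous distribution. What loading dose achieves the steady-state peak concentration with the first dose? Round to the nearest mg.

f = (1/2)^(36/26) ≈ 0.382992; accumulation ratio R = 1/(1−f) ≈ 1.62072.
Loading dose to hit Cmax,ss on first dose: D_load = D_maint·R ≈ 1603 × 1.62072 ≈ 2598.01 mg.

2598 mg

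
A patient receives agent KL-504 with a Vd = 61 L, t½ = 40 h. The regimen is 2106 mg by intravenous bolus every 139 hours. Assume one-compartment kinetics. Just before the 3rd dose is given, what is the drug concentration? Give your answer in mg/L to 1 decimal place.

f = (1/2)^(τ/t½) = (1/2)^(139/40) ≈ 0.0899.
C₀ = D/Vd = 2106/61 ≈ 34.525 mg/L.
Before the 3rd dose, 2 doses have been given. Superposition: Cmin = C₀·(f + f²).
≈ 34.525 × (0.0899 + 0.0081) ≈ 34.525 × 0.0980 ≈ 3.383 mg/L.

3.4 mg/L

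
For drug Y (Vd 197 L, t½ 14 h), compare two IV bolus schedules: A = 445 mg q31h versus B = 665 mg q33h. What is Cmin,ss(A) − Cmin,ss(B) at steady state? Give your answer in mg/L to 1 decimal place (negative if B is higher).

-0.2 mg/L

Regimen A: f = (1/2)^(31/14) ≈ 0.2155; Cmin,ss = (445/197)·f/(1−f) ≈ 0.621 mg/L.
Regimen B: f = (1/2)^(33/14) ≈ 0.1952; Cmin,ss = (665/197)·f/(1−f) ≈ 0.819 mg/L.
Difference ≈ 0.621 − 0.819 ≈ -0.198 mg/L.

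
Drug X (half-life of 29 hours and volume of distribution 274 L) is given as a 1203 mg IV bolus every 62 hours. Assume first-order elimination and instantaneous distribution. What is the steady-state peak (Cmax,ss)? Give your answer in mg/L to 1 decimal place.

k = ln2/t½ = ln2/29 ≈ 0.023902 h⁻¹; fraction remaining f = e^(−kτ) = e^(−0.023902×62) ≈ 0.2272.
Accumulation ratio R = 1/(1 − f) ≈ 1/0.7728 ≈ 1.2940.
Single-dose peak C₀ = D/Vd = 1203/274 ≈ 4.391 mg/L.
Steady-state peak Cmax,ss = C₀·R ≈ 4.391 × 1.2940 ≈ 5.682 mg/L.

5.7 mg/L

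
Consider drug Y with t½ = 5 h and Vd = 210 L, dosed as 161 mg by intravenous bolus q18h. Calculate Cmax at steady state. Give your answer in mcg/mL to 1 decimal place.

k = ln2/t½ = ln2/5 ≈ 0.138629 h⁻¹; fraction remaining f = e^(−kτ) = e^(−0.138629×18) ≈ 0.0825.
At steady state, accumulation factor R = 1/(1 − e^(−kτ)) ≈ 1.0899.
Each bolus raises the concentration by D/Vd = 161/210 ≈ 0.767 mcg/mL.
Steady-state peak Cmax,ss = C₀·R ≈ 0.767 × 1.0899 ≈ 0.836 mcg/mL.

0.8 mcg/mL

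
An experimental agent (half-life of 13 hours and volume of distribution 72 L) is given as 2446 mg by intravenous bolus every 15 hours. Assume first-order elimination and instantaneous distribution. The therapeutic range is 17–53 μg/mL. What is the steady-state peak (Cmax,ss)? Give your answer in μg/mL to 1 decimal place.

τ/t½ = 15/13 ≈ 1.1538, so fraction remaining f = (1/2)^(15/13) ≈ 0.4494.
Accumulation ratio R = 1/(1 − f) ≈ 1/0.5506 ≈ 1.8162.
Each bolus raises the concentration by D/Vd = 2446/72 ≈ 33.972 μg/mL.
Steady-state peak Cmax,ss = C₀·R ≈ 33.972 × 1.8162 ≈ 61.700 μg/mL.
Peak 61.7 μg/mL vs MTC 53 μg/mL: exceeds toxic threshold.

61.7 μg/mL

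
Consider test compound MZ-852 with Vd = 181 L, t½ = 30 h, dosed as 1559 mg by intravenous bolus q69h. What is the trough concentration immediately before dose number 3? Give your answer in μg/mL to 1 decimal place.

2.1 μg/mL

f = (1/2)^(τ/t½) = (1/2)^(69/30) ≈ 0.2031.
C₀ = D/Vd = 1559/181 ≈ 8.613 μg/mL.
Before the 3rd dose, 2 doses have been given. Superposition: Cmin = C₀·(f + f²).
≈ 8.613 × (0.2031 + 0.0412) ≈ 8.613 × 0.2443 ≈ 2.104 μg/mL.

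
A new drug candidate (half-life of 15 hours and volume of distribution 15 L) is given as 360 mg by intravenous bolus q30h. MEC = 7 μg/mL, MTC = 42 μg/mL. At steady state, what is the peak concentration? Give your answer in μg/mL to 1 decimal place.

The dosing interval is 2 half-lives, so f = 2^(−2) = 0.25.
At steady state, R = 1/(1 − 0.25) = 4/3.
Single-dose peak C₀ = D/Vd = 360/15 = 24 μg/mL.
Steady-state peak Cmax,ss = C₀·R = 24 × 4/3 ≈ 32.000 μg/mL.
Peak 32.0 μg/mL vs MTC 42 μg/mL: below toxic threshold.

32.0 μg/mL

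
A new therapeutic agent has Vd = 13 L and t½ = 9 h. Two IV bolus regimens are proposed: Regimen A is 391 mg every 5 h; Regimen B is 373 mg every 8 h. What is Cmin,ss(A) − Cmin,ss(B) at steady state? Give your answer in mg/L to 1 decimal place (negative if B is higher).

Regimen A: f = (1/2)^(5/9) ≈ 0.6804; Cmin,ss = (391/13)·f/(1−f) ≈ 64.031 mg/L.
Regimen B: f = (1/2)^(8/9) ≈ 0.5400; Cmin,ss = (373/13)·f/(1−f) ≈ 33.682 mg/L.
Difference ≈ 64.031 − 33.682 ≈ 30.349 mg/L.

30.3 mg/L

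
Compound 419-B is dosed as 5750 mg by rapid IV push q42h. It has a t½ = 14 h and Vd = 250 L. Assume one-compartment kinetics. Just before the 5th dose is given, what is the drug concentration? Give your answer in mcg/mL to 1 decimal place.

3.3 mcg/mL

f = (1/2)^(τ/t½) = (1/2)^(42/14) ≈ 0.1250.
C₀ = D/Vd = 5750/250 ≈ 23.000 mcg/mL.
Before the 5th dose, 4 doses have been given. Superposition: Cmin = C₀·(f + f² + … + f^4).
≈ 23.000 × (0.1250 + 0.0156 + 0.0020 + 0.0002) ≈ 23.000 × 0.1428 ≈ 3.284 mcg/mL.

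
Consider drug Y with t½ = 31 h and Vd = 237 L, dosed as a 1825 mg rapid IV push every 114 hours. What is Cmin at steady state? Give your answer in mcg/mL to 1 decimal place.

0.7 mcg/mL

Over one 114-h interval, 114/31 ≈ 3.6774 half-lives elapse, leaving f ≈ 0.0782 of each dose.
Each bolus raises the concentration by D/Vd = 1825/237 ≈ 7.700 mcg/mL.
Steady-state trough Cmin,ss = C₀·f/(1−f) ≈ 7.700 × 0.0782/0.9218 ≈ 0.653 mcg/mL.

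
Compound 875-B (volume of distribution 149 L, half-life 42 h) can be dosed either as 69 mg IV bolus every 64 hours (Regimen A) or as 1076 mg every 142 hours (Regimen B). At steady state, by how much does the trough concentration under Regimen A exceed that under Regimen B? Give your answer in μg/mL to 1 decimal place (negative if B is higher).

Regimen A: f = (1/2)^(64/42) ≈ 0.3478; Cmin,ss = (69/149)·f/(1−f) ≈ 0.247 μg/mL.
Regimen B: f = (1/2)^(142/42) ≈ 0.0960; Cmin,ss = (1076/149)·f/(1−f) ≈ 0.767 μg/mL.
Difference ≈ 0.247 − 0.767 ≈ -0.520 μg/mL.

-0.5 μg/mL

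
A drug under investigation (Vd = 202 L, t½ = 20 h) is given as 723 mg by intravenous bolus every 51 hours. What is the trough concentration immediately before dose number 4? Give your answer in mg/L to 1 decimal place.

0.7 mg/L

f = (1/2)^(τ/t½) = (1/2)^(51/20) ≈ 0.1708.
C₀ = D/Vd = 723/202 ≈ 3.579 mg/L.
Before the 4th dose, 3 doses have been given. Superposition: Cmin = C₀·(f + f² + … + f^3).
≈ 3.579 × (0.1708 + 0.0292 + 0.0050) ≈ 3.579 × 0.2050 ≈ 0.734 mg/L.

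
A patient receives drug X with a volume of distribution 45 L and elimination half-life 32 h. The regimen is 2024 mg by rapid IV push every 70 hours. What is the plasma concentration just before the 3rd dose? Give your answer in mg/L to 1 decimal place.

f = (1/2)^(τ/t½) = (1/2)^(70/32) ≈ 0.2195.
C₀ = D/Vd = 2024/45 ≈ 44.978 mg/L.
Before the 3rd dose, 2 doses have been given. Superposition: Cmin = C₀·(f + f²).
≈ 44.978 × (0.2195 + 0.0482) ≈ 44.978 × 0.2677 ≈ 12.041 mg/L.

12.0 mg/L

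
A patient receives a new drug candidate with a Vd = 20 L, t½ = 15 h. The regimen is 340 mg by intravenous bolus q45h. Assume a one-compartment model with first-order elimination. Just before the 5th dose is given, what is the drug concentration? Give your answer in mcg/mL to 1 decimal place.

f = (1/2)^(τ/t½) = (1/2)^(45/15) ≈ 0.1250.
C₀ = D/Vd = 340/20 ≈ 17.000 mcg/mL.
Before the 5th dose, 4 doses have been given. Superposition: Cmin = C₀·(f + f² + … + f^4).
≈ 17.000 × (0.1250 + 0.0156 + 0.0020 + 0.0002) ≈ 17.000 × 0.1428 ≈ 2.428 mcg/mL.

2.4 mcg/mL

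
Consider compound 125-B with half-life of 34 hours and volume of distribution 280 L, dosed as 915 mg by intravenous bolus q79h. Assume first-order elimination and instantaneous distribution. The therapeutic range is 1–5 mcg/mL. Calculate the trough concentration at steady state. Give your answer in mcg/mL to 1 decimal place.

0.8 mcg/mL

Over one 79-h interval, 79/34 ≈ 2.3235 half-lives elapse, leaving f ≈ 0.1998 of each dose.
At steady state, accumulation factor R = 1/(1 − e^(−kτ)) ≈ 1.2497.
Each bolus raises the concentration by D/Vd = 915/280 ≈ 3.268 mcg/mL.
Steady-state peak Cmax,ss = C₀·R ≈ 3.268 × 1.2497 ≈ 4.084 mcg/mL.
One interval later, Cmin,ss = Cmax,ss·e^(−kτ) ≈ 4.084 × 0.1998 ≈ 0.816 mcg/mL.
Trough 0.8 mcg/mL vs MEC 1 mcg/mL: subtherapeutic.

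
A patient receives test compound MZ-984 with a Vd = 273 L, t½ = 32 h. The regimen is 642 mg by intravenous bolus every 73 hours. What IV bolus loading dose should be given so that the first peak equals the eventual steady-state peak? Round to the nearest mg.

808 mg

f = (1/2)^(73/32) ≈ 0.205719; accumulation ratio R = 1/(1−f) ≈ 1.25900.
Loading dose to hit Cmax,ss on first dose: D_load = D_maint·R ≈ 642 × 1.25900 ≈ 808.28 mg.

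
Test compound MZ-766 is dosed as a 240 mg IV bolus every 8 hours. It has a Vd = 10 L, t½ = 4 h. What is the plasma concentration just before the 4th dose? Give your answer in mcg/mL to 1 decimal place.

7.9 mcg/mL

f = (1/2)^(τ/t½) = (1/2)^(8/4) ≈ 0.2500.
C₀ = D/Vd = 240/10 ≈ 24.000 mcg/mL.
Before the 4th dose, 3 doses have been given. Superposition: Cmin = C₀·(f + f² + … + f^3).
≈ 24.000 × (0.2500 + 0.0625 + 0.0156) ≈ 24.000 × 0.3281 ≈ 7.874 mcg/mL.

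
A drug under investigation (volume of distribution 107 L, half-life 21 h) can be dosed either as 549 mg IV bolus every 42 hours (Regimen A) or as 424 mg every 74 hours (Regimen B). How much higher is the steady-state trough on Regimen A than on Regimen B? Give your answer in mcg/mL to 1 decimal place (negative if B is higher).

Regimen A: f = (1/2)^(42/21) ≈ 0.2500; Cmin,ss = (549/107)·f/(1−f) ≈ 1.710 mcg/mL.
Regimen B: f = (1/2)^(74/21) ≈ 0.0869; Cmin,ss = (424/107)·f/(1−f) ≈ 0.377 mcg/mL.
Difference ≈ 1.710 − 0.377 ≈ 1.333 mcg/mL.

1.3 mcg/mL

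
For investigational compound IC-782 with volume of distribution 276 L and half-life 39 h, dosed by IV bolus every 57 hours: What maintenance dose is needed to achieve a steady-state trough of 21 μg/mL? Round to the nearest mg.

τ/t½ = 57/39 ≈ 1.4615, so f = (1/2)^(57/39) ≈ 0.363106.
Cmin,ss = (D/Vd)·f/(1−f), so D = Cmin,ss·Vd·(1−f)/f.
D = 21 × 276 × (1−f)/f ≈ 21 × 276 × 1.75402 ≈ 10166.30 mg.

10166 mg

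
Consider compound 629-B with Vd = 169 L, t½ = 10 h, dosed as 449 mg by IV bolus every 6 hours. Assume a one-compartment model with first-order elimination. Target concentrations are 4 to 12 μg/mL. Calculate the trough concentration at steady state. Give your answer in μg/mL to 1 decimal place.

Over one 6-h interval, 6/10 ≈ 0.6 half-lives elapse, leaving f ≈ 0.6598 of each dose.
At steady state, accumulation factor R = 1/(1 − e^(−kτ)) ≈ 2.9394.
Each bolus raises the concentration by D/Vd = 449/169 ≈ 2.657 μg/mL.
Steady-state peak Cmax,ss = C₀·R ≈ 2.657 × 2.9394 ≈ 7.810 μg/mL.
Steady-state trough Cmin,ss = Cmax,ss·f ≈ 7.810 × 0.6598 ≈ 5.153 μg/mL.
Trough 5.2 μg/mL vs MEC 4 μg/mL: adequate.

5.2 μg/mL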